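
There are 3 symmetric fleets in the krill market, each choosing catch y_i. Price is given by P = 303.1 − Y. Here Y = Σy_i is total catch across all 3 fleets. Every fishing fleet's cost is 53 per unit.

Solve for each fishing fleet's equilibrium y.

62.525

A representative fishing fleet's profit is π_i = y_i(303.1 − Y) − 53y_i, with Y = y_i + Σ_{j≠i} y_j.
First-order condition: 250.1 − 2y_i − Σ_{j≠i} y_j = 0.
With identical fishing fleets, set every y_j = y: then 250.1 − 2y − 2y = 0, i.e. y = 250.1/4 = 62.525.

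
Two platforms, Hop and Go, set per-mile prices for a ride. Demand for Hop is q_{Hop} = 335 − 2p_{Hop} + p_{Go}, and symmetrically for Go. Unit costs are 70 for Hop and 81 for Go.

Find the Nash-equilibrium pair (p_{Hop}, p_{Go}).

Hop's profit: π = (p_{Hop} − 70)(335 − 2p_{Hop} + p_{Go}).
∂π/∂p_{Hop} = 475 − 4p_{Hop} + p_{Go} = 0 ⇒ p_{Hop} = 118.75 + 0.25p_{Go}.
Similarly p_{Go} = 124.25 + 0.25p_{Hop}.
Substituting the second reaction function into the first: p_{Hop} = 118.75 + 0.25(124.25 + 0.25p_{Hop}), which gives 0.9375p_{Hop} = 149.8125 ⇒ p_{Hop} = 159.8.
Then p_{Go} = 124.25 + 0.25·159.8 = 164.2.

159.8, 164.2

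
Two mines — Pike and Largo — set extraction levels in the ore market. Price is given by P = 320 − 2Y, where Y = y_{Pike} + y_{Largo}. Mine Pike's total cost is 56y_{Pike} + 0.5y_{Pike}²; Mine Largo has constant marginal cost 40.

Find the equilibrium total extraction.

85.5

Mine Pike's profit: π = y_{Pike}(320 − 2(y_{Pike} + y_{Largo})) − 56y_{Pike} − 0.5y_{Pike}².
∂π/∂y_{Pike} = 264 − 5y_{Pike} − 2y_{Largo} = 0, so y_{Pike} = 52.8 − 0.4y_{Largo}.
For Largo: ∂π/∂y_{Largo} = 280 − 4y_{Largo} − 2y_{Pike} = 0 ⇒ y_{Largo} = 70 − 0.5y_{Pike}.
Substituting the second reaction function into the first: y_{Pike} = 52.8 − 0.4(70 − 0.5y_{Pike}), which gives 0.8y_{Pike} = 24.8 ⇒ y_{Pike} = 31.
Then y_{Largo} = 70 − 0.5·31 = 54.5.
Total extraction: 31 + 54.5 = 85.5.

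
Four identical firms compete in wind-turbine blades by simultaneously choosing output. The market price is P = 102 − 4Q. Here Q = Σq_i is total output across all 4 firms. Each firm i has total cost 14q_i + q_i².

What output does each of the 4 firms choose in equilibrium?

A representative firm's profit is π_i = q_i(102 − 4Q) − 14q_i − q_i², with Q = q_i + Σ_{j≠i} q_j.
First-order condition: 88 − 10q_i − 4Σ_{j≠i} q_j = 0.
In a symmetric equilibrium every firm chooses the same q, so Σ_{j≠i} q_j = 3q. The condition becomes 88 − 22q = 0, giving q = 88/22 = 4.

4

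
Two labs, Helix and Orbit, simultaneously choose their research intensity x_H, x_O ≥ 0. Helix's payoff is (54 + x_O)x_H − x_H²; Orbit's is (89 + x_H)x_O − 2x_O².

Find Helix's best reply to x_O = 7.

30.5

Expanding Helix's payoff: 54x_H + x_Ox_H − x_H².
∂π/∂x_H = 54 + x_O − 2x_H = 0, so x_H = 27 + 0.5x_O.
At x_O = 7: x_H = 27 + 0.5·7 = 30.5.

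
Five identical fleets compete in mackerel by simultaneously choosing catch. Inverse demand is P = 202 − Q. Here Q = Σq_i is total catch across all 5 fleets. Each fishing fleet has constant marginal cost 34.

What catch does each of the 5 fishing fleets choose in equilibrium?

28

A representative fishing fleet's profit is π_i = q_i(202 − Q) − 34q_i, with Q = q_i + Σ_{j≠i} q_j.
First-order condition: 168 − 2q_i − Σ_{j≠i} q_j = 0.
In a symmetric equilibrium every fishing fleet chooses the same q, so Σ_{j≠i} q_j = 4q. The condition becomes 168 − 6q = 0, giving q = 168/6 = 28.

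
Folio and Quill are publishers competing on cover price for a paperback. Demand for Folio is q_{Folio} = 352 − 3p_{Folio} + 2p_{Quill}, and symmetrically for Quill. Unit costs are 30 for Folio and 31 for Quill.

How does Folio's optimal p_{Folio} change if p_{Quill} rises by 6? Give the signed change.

Folio's profit: π = (p_{Folio} − 30)(352 − 3p_{Folio} + 2p_{Quill}).
∂π/∂p_{Folio} = 442 − 6p_{Folio} + 2p_{Quill} = 0 ⇒ p_{Folio} = 221/3 + (1/3)p_{Quill}.
The reaction-function slope is 1/3, so a 6-unit rise in p_{Quill} moves p_{Folio} by 1/3 × 6 = 2. Folio's best response rises — the actions are strategic complements.

2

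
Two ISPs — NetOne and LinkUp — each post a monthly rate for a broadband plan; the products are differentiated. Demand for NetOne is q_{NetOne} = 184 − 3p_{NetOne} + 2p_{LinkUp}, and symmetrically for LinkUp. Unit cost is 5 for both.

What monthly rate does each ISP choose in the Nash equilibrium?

49.75

NetOne's profit: π = (p_{NetOne} − 5)(184 − 3p_{NetOne} + 2p_{LinkUp}).
∂π/∂p_{NetOne} = 199 − 6p_{NetOne} + 2p_{LinkUp} = 0 ⇒ p_{NetOne} = 199/6 + (1/3)p_{LinkUp}.
By symmetry p_{LinkUp} = p_{NetOne}; substituting into the reaction function, (2/3)p_{NetOne} = 199/6 and p_{NetOne} = 49.75.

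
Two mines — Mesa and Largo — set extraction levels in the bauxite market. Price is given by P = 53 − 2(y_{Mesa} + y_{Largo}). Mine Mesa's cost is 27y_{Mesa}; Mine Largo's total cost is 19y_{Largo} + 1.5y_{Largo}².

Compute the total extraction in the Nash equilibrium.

Mine Mesa's profit: π = y_{Mesa}(53 − 2(y_{Mesa} + y_{Largo})) − 27y_{Mesa}.
∂π/∂y_{Mesa} = 26 − 4y_{Mesa} − 2y_{Largo} = 0, so y_{Mesa} = 6.5 − 0.5y_{Largo}.
For Largo: ∂π/∂y_{Largo} = 34 − 7y_{Largo} − 2y_{Mesa} = 0 ⇒ y_{Largo} = 34/7 − (2/7)y_{Mesa}.
Plugging y_{Largo} into Mesa's best response: y_{Mesa} = 6.5 − 0.5(34/7 − (2/7)y_{Mesa}) ⇒ (6/7)y_{Mesa} = 57/14, so y_{Mesa} = 4.75.
Then y_{Largo} = 34/7 − (2/7)·4.75 = 3.5.
Total extraction: 4.75 + 3.5 = 8.25.

8.25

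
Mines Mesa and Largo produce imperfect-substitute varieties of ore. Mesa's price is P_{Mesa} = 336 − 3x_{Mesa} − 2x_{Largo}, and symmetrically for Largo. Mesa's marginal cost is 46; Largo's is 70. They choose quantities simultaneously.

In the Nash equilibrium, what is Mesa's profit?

Mine Mesa's profit: π = x_{Mesa}(336 − 3x_{Mesa} − 2x_{Largo}) − 46x_{Mesa}.
∂π/∂x_{Mesa} = 290 − 6x_{Mesa} − 2x_{Largo} = 0 ⇒ x_{Mesa} = 145/3 − (1/3)x_{Largo}.
Similarly x_{Largo} = 133/3 − (1/3)x_{Mesa}.
Substituting the second reaction function into the first: x_{Mesa} = 145/3 − (1/3)(133/3 − (1/3)x_{Mesa}), which gives (8/9)x_{Mesa} = 302/9 ⇒ x_{Mesa} = 37.75.
Then x_{Largo} = 133/3 − (1/3)·37.75 = 31.75.
P_{Mesa} = 336 − 3·37.75 − 2·31.75 = 159.25.
Profit = (159.25 − 46)·37.75 = 4275.1875.

4275.1875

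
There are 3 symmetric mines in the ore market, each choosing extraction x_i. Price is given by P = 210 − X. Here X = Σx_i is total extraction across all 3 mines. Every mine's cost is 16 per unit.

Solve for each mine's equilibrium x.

A representative mine's profit is π_i = x_i(210 − X) − 16x_i, with X = x_i + Σ_{j≠i} x_j.
First-order condition: 194 − 2x_i − Σ_{j≠i} x_j = 0.
In a symmetric equilibrium every mine chooses the same x, so Σ_{j≠i} x_j = 2x. The condition becomes 194 − 4x = 0, giving x = 194/4 = 48.5.

48.5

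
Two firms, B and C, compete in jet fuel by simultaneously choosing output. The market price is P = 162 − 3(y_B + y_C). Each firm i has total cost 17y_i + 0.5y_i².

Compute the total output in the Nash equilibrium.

29

Firm B's profit: π = y_B(162 − 3(y_B + y_C)) − 17y_B − 0.5y_B².
∂π/∂y_B = 145 − 7y_B − 3y_C = 0, so y_B = 145/7 − (3/7)y_C.
By symmetry y_C = y_B; substituting into the reaction function, (10/7)y_B = 145/7 and y_B = 14.5.
Total output: 14.5 + 14.5 = 29.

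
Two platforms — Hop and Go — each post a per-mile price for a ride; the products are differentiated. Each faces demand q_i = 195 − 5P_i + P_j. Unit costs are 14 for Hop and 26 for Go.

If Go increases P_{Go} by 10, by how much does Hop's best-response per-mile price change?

Hop's profit: π = (P_{Hop} − 14)(195 − 5P_{Hop} + P_{Go}).
∂π/∂P_{Hop} = 265 − 10P_{Hop} + P_{Go} = 0 ⇒ P_{Hop} = 26.5 + 0.1P_{Go}.
The reaction-function slope is 0.1, so a 10-unit rise in P_{Go} moves P_{Hop} by 0.1 × 10 = 1. Hop's best response rises — the actions are strategic complements.

1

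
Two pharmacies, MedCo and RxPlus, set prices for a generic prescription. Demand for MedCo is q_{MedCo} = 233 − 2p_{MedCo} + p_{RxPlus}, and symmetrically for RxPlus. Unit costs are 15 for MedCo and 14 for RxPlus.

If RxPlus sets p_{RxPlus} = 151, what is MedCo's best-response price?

103.5

MedCo's profit: π = (p_{MedCo} − 15)(233 − 2p_{MedCo} + p_{RxPlus}).
∂π/∂p_{MedCo} = 263 − 4p_{MedCo} + p_{RxPlus} = 0 ⇒ p_{MedCo} = 65.75 + 0.25p_{RxPlus}.
At p_{RxPlus} = 151: p_{MedCo} = 65.75 + 0.25·151 = 103.5.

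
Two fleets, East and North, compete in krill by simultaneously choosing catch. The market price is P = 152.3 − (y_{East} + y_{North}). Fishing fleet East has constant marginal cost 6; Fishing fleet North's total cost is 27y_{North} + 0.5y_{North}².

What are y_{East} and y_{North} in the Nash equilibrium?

62.72, 20.86

Fishing fleet East's profit: π = y_{East}(152.3 − (y_{East} + y_{North})) − 6y_{East}.
∂π/∂y_{East} = 146.3 − 2y_{East} − y_{North} = 0, so y_{East} = 73.15 − 0.5y_{North}.
For North: ∂π/∂y_{North} = 125.3 − 3y_{North} − y_{East} = 0 ⇒ y_{North} = 1253/30 − (1/3)y_{East}.
Substituting the second reaction function into the first: y_{East} = 73.15 − 0.5(1253/30 − (1/3)y_{East}), which gives (5/6)y_{East} = 784/15 ⇒ y_{East} = 62.72.
Then y_{North} = 1253/30 − (1/3)·62.72 = 20.86.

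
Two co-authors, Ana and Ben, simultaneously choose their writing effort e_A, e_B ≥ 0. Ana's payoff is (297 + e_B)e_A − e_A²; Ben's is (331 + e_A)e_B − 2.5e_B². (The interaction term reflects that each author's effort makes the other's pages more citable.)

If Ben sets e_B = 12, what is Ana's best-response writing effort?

154.5

Expanding Ana's payoff: 297e_A + e_Be_A − e_A².
∂π/∂e_A = 297 + e_B − 2e_A = 0, so e_A = 148.5 + 0.5e_B.
At e_B = 12: e_A = 148.5 + 0.5·12 = 154.5.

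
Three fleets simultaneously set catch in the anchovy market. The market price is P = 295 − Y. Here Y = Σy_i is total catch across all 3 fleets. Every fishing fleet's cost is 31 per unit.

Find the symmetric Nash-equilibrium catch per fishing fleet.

66

A representative fishing fleet's profit is π_i = y_i(295 − Y) − 31y_i, with Y = y_i + Σ_{j≠i} y_j.
First-order condition: 264 − 2y_i − Σ_{j≠i} y_j = 0.
In a symmetric equilibrium every fishing fleet chooses the same y, so Σ_{j≠i} y_j = 2y. The condition becomes 264 − 4y = 0, giving y = 264/4 = 66.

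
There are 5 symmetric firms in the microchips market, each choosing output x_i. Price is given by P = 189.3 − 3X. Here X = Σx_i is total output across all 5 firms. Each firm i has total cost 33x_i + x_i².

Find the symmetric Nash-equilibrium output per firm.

7.815

A representative firm's profit is π_i = x_i(189.3 − 3X) − 33x_i − x_i², with X = x_i + Σ_{j≠i} x_j.
First-order condition: 156.3 − 8x_i − 3Σ_{j≠i} x_j = 0.
Imposing symmetry (x_j = x for all j) turns Σ_{j≠i} x_j into 4x, so 156.3 = 20x and x = 7.815.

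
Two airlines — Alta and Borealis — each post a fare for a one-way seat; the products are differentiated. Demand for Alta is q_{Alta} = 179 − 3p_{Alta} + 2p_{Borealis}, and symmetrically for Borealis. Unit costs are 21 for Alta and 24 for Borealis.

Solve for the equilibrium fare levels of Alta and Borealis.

Alta's profit: π = (p_{Alta} − 21)(179 − 3p_{Alta} + 2p_{Borealis}).
∂π/∂p_{Alta} = 242 − 6p_{Alta} + 2p_{Borealis} = 0 ⇒ p_{Alta} = 121/3 + (1/3)p_{Borealis}.
Similarly p_{Borealis} = 251/6 + (1/3)p_{Alta}.
Solving the two reaction functions simultaneously: (1 − (1/3)(1/3))p_{Alta} = 121/3 + (1/3)·(251/6), so (8/9)p_{Alta} = 977/18 and p_{Alta} = 61.0625.
Then p_{Borealis} = 251/6 + (1/3)·61.0625 = 62.1875.

61.0625, 62.1875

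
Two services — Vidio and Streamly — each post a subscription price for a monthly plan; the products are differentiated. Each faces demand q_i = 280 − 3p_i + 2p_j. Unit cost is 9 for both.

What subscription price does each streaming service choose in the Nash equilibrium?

Vidio's profit: π = (p_{Vidio} − 9)(280 − 3p_{Vidio} + 2p_{Streamly}).
∂π/∂p_{Vidio} = 307 − 6p_{Vidio} + 2p_{Streamly} = 0 ⇒ p_{Vidio} = 307/6 + (1/3)p_{Streamly}.
The game is symmetric, so in equilibrium p_{Streamly} = p_{Vidio}: the reaction function gives (2/3)p_{Vidio} = 307/6, hence p_{Vidio} = 76.75.

76.75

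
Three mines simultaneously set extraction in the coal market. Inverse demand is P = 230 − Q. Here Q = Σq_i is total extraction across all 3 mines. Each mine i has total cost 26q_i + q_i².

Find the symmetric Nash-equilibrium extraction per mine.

34

A representative mine's profit is π_i = q_i(230 − Q) − 26q_i − q_i², with Q = q_i + Σ_{j≠i} q_j.
First-order condition: 204 − 4q_i − Σ_{j≠i} q_j = 0.
In a symmetric equilibrium every mine chooses the same q, so Σ_{j≠i} q_j = 2q. The condition becomes 204 − 6q = 0, giving q = 204/6 = 34.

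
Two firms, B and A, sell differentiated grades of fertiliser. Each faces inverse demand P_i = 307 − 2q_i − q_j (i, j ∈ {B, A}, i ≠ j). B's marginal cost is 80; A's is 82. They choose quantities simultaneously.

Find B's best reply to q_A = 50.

44.25

Firm B's profit: π = q_B(307 − 2q_B − q_A) − 80q_B.
∂π/∂q_B = 227 − 4q_B − q_A = 0 ⇒ q_B = 56.75 − 0.25q_A.
At q_A = 50: q_B = 56.75 − 0.25·50 = 44.25.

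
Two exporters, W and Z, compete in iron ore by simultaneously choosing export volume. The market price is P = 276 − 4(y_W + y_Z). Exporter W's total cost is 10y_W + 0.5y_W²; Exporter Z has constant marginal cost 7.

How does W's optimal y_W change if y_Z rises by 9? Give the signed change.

-4

Exporter W's profit: π = y_W(276 − 4(y_W + y_Z)) − 10y_W − 0.5y_W².
∂π/∂y_W = 266 − 9y_W − 4y_Z = 0, so y_W = 266/9 − (4/9)y_Z.
The reaction-function slope is −4/9, so a 9-unit rise in y_Z moves y_W by −4/9 × 9 = −4. W's best response falls — the actions are strategic substitutes.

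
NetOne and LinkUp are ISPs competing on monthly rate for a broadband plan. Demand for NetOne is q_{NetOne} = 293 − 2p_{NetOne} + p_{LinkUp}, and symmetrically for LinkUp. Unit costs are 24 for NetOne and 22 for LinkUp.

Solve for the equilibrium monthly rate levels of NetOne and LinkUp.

113.4, 112.6

NetOne's profit: π = (p_{NetOne} − 24)(293 − 2p_{NetOne} + p_{LinkUp}).
∂π/∂p_{NetOne} = 341 − 4p_{NetOne} + p_{LinkUp} = 0 ⇒ p_{NetOne} = 85.25 + 0.25p_{LinkUp}.
Similarly p_{LinkUp} = 84.25 + 0.25p_{NetOne}.
Plugging p_{LinkUp} into NetOne's best response: p_{NetOne} = 85.25 + 0.25(84.25 + 0.25p_{NetOne}) ⇒ 0.9375p_{NetOne} = 106.3125, so p_{NetOne} = 113.4.
Then p_{LinkUp} = 84.25 + 0.25·113.4 = 112.6.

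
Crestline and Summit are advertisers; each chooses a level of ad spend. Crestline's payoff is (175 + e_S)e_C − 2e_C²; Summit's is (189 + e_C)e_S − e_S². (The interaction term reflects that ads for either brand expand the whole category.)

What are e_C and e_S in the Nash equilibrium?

Expanding Crestline's payoff: 175e_C + e_Se_C − 2e_C².
∂π/∂e_C = 175 + e_S − 4e_C = 0, so e_C = 43.75 + 0.25e_S.
Likewise for Summit: e_S = 94.5 + 0.5e_C.
Plugging e_S into Crestline's best response: e_C = 43.75 + 0.25(94.5 + 0.5e_C) ⇒ 0.875e_C = 67.375, so e_C = 77.
Then e_S = 94.5 + 0.5·77 = 133.

77, 133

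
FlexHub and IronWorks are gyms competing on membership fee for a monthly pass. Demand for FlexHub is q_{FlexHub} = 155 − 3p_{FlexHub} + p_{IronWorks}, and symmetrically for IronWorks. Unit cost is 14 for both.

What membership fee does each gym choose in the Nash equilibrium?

39.4

FlexHub's profit: π = (p_{FlexHub} − 14)(155 − 3p_{FlexHub} + p_{IronWorks}).
∂π/∂p_{FlexHub} = 197 − 6p_{FlexHub} + p_{IronWorks} = 0 ⇒ p_{FlexHub} = 197/6 + (1/6)p_{IronWorks}.
By symmetry p_{IronWorks} = p_{FlexHub}; substituting into the reaction function, (5/6)p_{FlexHub} = 197/6 and p_{FlexHub} = 39.4.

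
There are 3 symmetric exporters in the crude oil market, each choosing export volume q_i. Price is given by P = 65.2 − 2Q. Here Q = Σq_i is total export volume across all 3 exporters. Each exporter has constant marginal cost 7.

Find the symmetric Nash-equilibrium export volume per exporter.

7.275

A representative exporter's profit is π_i = q_i(65.2 − 2Q) − 7q_i, with Q = q_i + Σ_{j≠i} q_j.
First-order condition: 58.2 − 4q_i − 2Σ_{j≠i} q_j = 0.
Imposing symmetry (q_j = q for all j) turns Σ_{j≠i} q_j into 2q, so 58.2 = 8q and q = 7.275.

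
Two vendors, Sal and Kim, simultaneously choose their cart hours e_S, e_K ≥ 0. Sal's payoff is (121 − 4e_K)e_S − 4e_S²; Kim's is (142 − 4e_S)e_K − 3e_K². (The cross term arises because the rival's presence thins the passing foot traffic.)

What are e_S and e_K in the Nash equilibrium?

Expanding Sal's payoff: 121e_S − 4e_Ke_S − 4e_S².
∂π/∂e_S = 121 − 4e_K − 8e_S = 0, so e_S = 15.125 − 0.5e_K.
Likewise for Kim: e_K = 71/3 − (2/3)e_S.
Substituting the second reaction function into the first: e_S = 15.125 − 0.5(71/3 − (2/3)e_S), which gives (2/3)e_S = 79/24 ⇒ e_S = 4.9375.
Then e_K = 71/3 − (2/3)·4.9375 = 20.375.

4.9375, 20.375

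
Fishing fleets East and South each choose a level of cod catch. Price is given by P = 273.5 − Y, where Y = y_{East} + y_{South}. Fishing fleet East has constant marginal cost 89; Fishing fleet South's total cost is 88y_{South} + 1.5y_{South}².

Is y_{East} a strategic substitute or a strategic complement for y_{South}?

strategic substitutes

Fishing fleet East's profit: π = y_{East}(273.5 − (y_{East} + y_{South})) − 89y_{East}.
∂π/∂y_{East} = 184.5 − 2y_{East} − y_{South} = 0, so y_{East} = 92.25 − 0.5y_{South}.
The best-response slope dy_{East}/dy_{South} = −0.5 < 0: the reaction function is downward-sloping, so the choices are strategic substitutes.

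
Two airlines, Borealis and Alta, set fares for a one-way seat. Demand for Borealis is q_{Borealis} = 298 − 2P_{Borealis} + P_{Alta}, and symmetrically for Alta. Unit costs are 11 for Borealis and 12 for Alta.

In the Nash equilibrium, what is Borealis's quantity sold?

Borealis's profit: π = (P_{Borealis} − 11)(298 − 2P_{Borealis} + P_{Alta}).
∂π/∂P_{Borealis} = 320 − 4P_{Borealis} + P_{Alta} = 0 ⇒ P_{Borealis} = 80 + 0.25P_{Alta}.
Similarly P_{Alta} = 80.5 + 0.25P_{Borealis}.
Solving the two reaction functions simultaneously: (1 − (0.25)(0.25))P_{Borealis} = 80 + 0.25·80.5, so 0.9375P_{Borealis} = 100.125 and P_{Borealis} = 106.8.
Then P_{Alta} = 80.5 + 0.25·106.8 = 107.2.
q_{Borealis} = 298 − 2·106.8 + 107.2 = 191.6.

191.6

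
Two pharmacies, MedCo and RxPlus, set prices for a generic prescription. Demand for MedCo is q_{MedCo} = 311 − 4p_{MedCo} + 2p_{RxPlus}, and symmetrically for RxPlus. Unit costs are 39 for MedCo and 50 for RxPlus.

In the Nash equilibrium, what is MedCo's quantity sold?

MedCo's profit: π = (p_{MedCo} − 39)(311 − 4p_{MedCo} + 2p_{RxPlus}).
∂π/∂p_{MedCo} = 467 − 8p_{MedCo} + 2p_{RxPlus} = 0 ⇒ p_{MedCo} = 58.375 + 0.25p_{RxPlus}.
Similarly p_{RxPlus} = 63.875 + 0.25p_{MedCo}.
Solving the two reaction functions simultaneously: (1 − (0.25)(0.25))p_{MedCo} = 58.375 + 0.25·63.875, so 0.9375p_{MedCo} = 2379/32 and p_{MedCo} = 79.3.
Then p_{RxPlus} = 63.875 + 0.25·79.3 = 83.7.
q_{MedCo} = 311 − 4·79.3 + 2·83.7 = 161.2.

161.2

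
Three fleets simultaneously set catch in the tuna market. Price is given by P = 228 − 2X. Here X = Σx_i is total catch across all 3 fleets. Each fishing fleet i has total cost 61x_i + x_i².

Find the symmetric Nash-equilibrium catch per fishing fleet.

A representative fishing fleet's profit is π_i = x_i(228 − 2X) − 61x_i − x_i², with X = x_i + Σ_{j≠i} x_j.
First-order condition: 167 − 6x_i − 2Σ_{j≠i} x_j = 0.
Imposing symmetry (x_j = x for all j) turns Σ_{j≠i} x_j into 2x, so 167 = 10x and x = 16.7.

16.7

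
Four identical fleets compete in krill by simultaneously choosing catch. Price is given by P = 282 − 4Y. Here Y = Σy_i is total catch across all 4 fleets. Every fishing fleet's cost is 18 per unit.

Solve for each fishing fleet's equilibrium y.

A representative fishing fleet's profit is π_i = y_i(282 − 4Y) − 18y_i, with Y = y_i + Σ_{j≠i} y_j.
First-order condition: 264 − 8y_i − 4Σ_{j≠i} y_j = 0.
With identical fishing fleets, set every y_j = y: then 264 − 8y − 12y = 0, i.e. y = 264/20 = 13.2.

13.2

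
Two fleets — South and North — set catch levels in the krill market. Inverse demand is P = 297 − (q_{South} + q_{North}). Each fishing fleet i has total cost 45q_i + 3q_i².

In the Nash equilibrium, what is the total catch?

Fishing fleet South's profit: π = q_{South}(297 − (q_{South} + q_{North})) − 45q_{South} − 3q_{South}².
∂π/∂q_{South} = 252 − 8q_{South} − q_{North} = 0, so q_{South} = 31.5 − 0.125q_{North}.
By symmetry q_{North} = q_{South}; substituting into the reaction function, 1.125q_{South} = 31.5 and q_{South} = 28.
Total catch: 28 + 28 = 56.

56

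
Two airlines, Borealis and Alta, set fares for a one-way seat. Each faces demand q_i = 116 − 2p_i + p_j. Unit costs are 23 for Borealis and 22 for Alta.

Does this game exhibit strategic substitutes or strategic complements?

strategic complements

Borealis's profit: π = (p_{Borealis} − 23)(116 − 2p_{Borealis} + p_{Alta}).
∂π/∂p_{Borealis} = 162 − 4p_{Borealis} + p_{Alta} = 0 ⇒ p_{Borealis} = 40.5 + 0.25p_{Alta}.
The best-response slope dp_{Borealis}/dp_{Alta} = 0.25 > 0: the reaction function is upward-sloping, so the choices are strategic complements.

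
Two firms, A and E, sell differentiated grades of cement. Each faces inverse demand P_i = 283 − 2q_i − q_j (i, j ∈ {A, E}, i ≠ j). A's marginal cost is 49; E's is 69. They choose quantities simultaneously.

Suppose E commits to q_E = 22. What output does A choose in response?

Firm A's profit: π = q_A(283 − 2q_A − q_E) − 49q_A.
∂π/∂q_A = 234 − 4q_A − q_E = 0 ⇒ q_A = 58.5 − 0.25q_E.
At q_E = 22: q_A = 58.5 − 0.25·22 = 53.

53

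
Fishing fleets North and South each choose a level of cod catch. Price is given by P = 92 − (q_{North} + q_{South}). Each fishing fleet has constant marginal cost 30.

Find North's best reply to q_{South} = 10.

Fishing fleet North's profit: π = q_{North}(92 − (q_{North} + q_{South})) − 30q_{North}.
∂π/∂q_{North} = 62 − 2q_{North} − q_{South} = 0, so q_{North} = 31 − 0.5q_{South}.
At q_{South} = 10: q_{North} = 31 − 0.5·10 = 26.

26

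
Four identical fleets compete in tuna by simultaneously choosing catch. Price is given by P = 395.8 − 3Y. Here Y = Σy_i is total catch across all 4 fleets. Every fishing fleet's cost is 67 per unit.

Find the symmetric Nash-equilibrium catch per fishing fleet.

21.92

A representative fishing fleet's profit is π_i = y_i(395.8 − 3Y) − 67y_i, with Y = y_i + Σ_{j≠i} y_j.
First-order condition: 328.8 − 6y_i − 3Σ_{j≠i} y_j = 0.
With identical fishing fleets, set every y_j = y: then 328.8 − 6y − 9y = 0, i.e. y = 328.8/15 = 21.92.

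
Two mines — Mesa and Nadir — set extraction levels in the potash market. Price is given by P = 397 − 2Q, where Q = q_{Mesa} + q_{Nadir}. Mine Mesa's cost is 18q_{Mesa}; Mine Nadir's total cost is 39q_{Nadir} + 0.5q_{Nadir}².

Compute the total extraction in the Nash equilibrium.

115.8125

Mine Mesa's profit: π = q_{Mesa}(397 − 2(q_{Mesa} + q_{Nadir})) − 18q_{Mesa}.
∂π/∂q_{Mesa} = 379 − 4q_{Mesa} − 2q_{Nadir} = 0, so q_{Mesa} = 94.75 − 0.5q_{Nadir}.
For Nadir: ∂π/∂q_{Nadir} = 358 − 5q_{Nadir} − 2q_{Mesa} = 0 ⇒ q_{Nadir} = 71.6 − 0.4q_{Mesa}.
Plugging q_{Nadir} into Mesa's best response: q_{Mesa} = 94.75 − 0.5(71.6 − 0.4q_{Mesa}) ⇒ 0.8q_{Mesa} = 58.95, so q_{Mesa} = 73.6875.
Then q_{Nadir} = 71.6 − 0.4·73.6875 = 42.125.
Total extraction: 73.6875 + 42.125 = 115.8125.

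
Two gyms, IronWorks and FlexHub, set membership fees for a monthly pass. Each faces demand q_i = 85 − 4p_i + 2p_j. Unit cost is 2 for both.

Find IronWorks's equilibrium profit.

729

IronWorks's profit: π = (p_{IronWorks} − 2)(85 − 4p_{IronWorks} + 2p_{FlexHub}).
∂π/∂p_{IronWorks} = 93 − 8p_{IronWorks} + 2p_{FlexHub} = 0 ⇒ p_{IronWorks} = 11.625 + 0.25p_{FlexHub}.
Setting p_{IronWorks} = p_{FlexHub} in the reaction function: p_{IronWorks} = 11.625 + 0.25p_{IronWorks}, so p_{IronWorks} = 11.625 / 0.75 = 15.5.
q_{IronWorks} = 85 − 4·15.5 + 2·15.5 = 54.
Profit = (15.5 − 2)·54 = 729.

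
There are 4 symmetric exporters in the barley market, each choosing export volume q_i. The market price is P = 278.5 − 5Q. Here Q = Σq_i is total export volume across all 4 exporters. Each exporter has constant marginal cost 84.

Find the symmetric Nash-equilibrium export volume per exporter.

7.78

A representative exporter's profit is π_i = q_i(278.5 − 5Q) − 84q_i, with Q = q_i + Σ_{j≠i} q_j.
First-order condition: 194.5 − 10q_i − 5Σ_{j≠i} q_j = 0.
Imposing symmetry (q_j = q for all j) turns Σ_{j≠i} q_j into 3q, so 194.5 = 25q and q = 7.78.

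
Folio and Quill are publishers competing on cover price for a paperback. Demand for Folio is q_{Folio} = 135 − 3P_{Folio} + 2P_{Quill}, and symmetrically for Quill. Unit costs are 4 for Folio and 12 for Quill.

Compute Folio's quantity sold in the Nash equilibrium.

Folio's profit: π = (P_{Folio} − 4)(135 − 3P_{Folio} + 2P_{Quill}).
∂π/∂P_{Folio} = 147 − 6P_{Folio} + 2P_{Quill} = 0 ⇒ P_{Folio} = 24.5 + (1/3)P_{Quill}.
Similarly P_{Quill} = 28.5 + (1/3)P_{Folio}.
Substituting the second reaction function into the first: P_{Folio} = 24.5 + (1/3)(28.5 + (1/3)P_{Folio}), which gives (8/9)P_{Folio} = 34 ⇒ P_{Folio} = 38.25.
Then P_{Quill} = 28.5 + (1/3)·38.25 = 41.25.
q_{Folio} = 135 − 3·38.25 + 2·41.25 = 102.75.

102.75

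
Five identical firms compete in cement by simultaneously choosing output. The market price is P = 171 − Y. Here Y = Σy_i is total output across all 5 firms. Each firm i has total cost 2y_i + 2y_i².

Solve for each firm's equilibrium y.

16.9

A representative firm's profit is π_i = y_i(171 − Y) − 2y_i − 2y_i², with Y = y_i + Σ_{j≠i} y_j.
First-order condition: 169 − 6y_i − Σ_{j≠i} y_j = 0.
In a symmetric equilibrium every firm chooses the same y, so Σ_{j≠i} y_j = 4y. The condition becomes 169 − 10y = 0, giving y = 169/10 = 16.9.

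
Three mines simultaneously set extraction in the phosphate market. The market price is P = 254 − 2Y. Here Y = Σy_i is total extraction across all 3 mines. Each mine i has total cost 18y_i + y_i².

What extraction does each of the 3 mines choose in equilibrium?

23.6

A representative mine's profit is π_i = y_i(254 − 2Y) − 18y_i − y_i², with Y = y_i + Σ_{j≠i} y_j.
First-order condition: 236 − 6y_i − 2Σ_{j≠i} y_j = 0.
With identical mines, set every y_j = y: then 236 − 6y − 4y = 0, i.e. y = 236/10 = 23.6.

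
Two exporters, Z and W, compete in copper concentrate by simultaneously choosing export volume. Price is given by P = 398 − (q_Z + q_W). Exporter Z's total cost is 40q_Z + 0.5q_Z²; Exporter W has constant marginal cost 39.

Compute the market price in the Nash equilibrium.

182.8

Exporter Z's profit: π = q_Z(398 − (q_Z + q_W)) − 40q_Z − 0.5q_Z².
∂π/∂q_Z = 358 − 3q_Z − q_W = 0, so q_Z = 358/3 − (1/3)q_W.
For W: ∂π/∂q_W = 359 − 2q_W − q_Z = 0 ⇒ q_W = 179.5 − 0.5q_Z.
Plugging q_W into Z's best response: q_Z = 358/3 − (1/3)(179.5 − 0.5q_Z) ⇒ (5/6)q_Z = 59.5, so q_Z = 71.4.
Then q_W = 179.5 − 0.5·71.4 = 143.8.
Equilibrium price: P = 398 − 215.2 = 182.8.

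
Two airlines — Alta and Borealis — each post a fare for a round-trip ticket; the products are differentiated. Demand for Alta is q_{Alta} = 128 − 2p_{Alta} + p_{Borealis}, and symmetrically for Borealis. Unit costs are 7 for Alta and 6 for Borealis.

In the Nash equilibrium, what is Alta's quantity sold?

80.4

Alta's profit: π = (p_{Alta} − 7)(128 − 2p_{Alta} + p_{Borealis}).
∂π/∂p_{Alta} = 142 − 4p_{Alta} + p_{Borealis} = 0 ⇒ p_{Alta} = 35.5 + 0.25p_{Borealis}.
Similarly p_{Borealis} = 35 + 0.25p_{Alta}.
Solving the two reaction functions simultaneously: (1 − (0.25)(0.25))p_{Alta} = 35.5 + 0.25·35, so 0.9375p_{Alta} = 44.25 and p_{Alta} = 47.2.
Then p_{Borealis} = 35 + 0.25·47.2 = 46.8.
q_{Alta} = 128 − 2·47.2 + 46.8 = 80.4.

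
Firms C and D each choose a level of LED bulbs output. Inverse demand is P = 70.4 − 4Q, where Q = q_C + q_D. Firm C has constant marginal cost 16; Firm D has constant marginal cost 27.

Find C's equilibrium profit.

118.81

Firm C's profit: π = q_C(70.4 − 4(q_C + q_D)) − 16q_C.
∂π/∂q_C = 54.4 − 8q_C − 4q_D = 0, so q_C = 6.8 − 0.5q_D.
By the same steps for D: q_D = 5.425 − 0.5q_C.
Substituting the second reaction function into the first: q_C = 6.8 − 0.5(5.425 − 0.5q_C), which gives 0.75q_C = 4.0875 ⇒ q_C = 5.45.
Then q_D = 5.425 − 0.5·5.45 = 2.7.
Price P = 70.4 − 4·8.15 = 37.8.
C's profit: (37.8 − 16)·5.45 = 118.81.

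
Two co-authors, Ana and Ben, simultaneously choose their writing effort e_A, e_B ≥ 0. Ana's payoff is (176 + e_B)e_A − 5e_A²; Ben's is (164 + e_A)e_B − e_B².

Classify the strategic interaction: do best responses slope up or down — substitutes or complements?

strategic complements

Expanding Ana's payoff: 176e_A + e_Be_A − 5e_A².
∂π/∂e_A = 176 + e_B − 10e_A = 0, so e_A = 17.6 + 0.1e_B.
The best-response slope de_A/de_B = 0.1 > 0: the reaction function is upward-sloping, so the choices are strategic complements.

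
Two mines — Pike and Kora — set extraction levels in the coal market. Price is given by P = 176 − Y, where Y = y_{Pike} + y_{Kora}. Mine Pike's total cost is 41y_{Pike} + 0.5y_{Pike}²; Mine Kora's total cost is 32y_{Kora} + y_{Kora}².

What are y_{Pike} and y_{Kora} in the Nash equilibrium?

36, 27

Mine Pike's profit: π = y_{Pike}(176 − (y_{Pike} + y_{Kora})) − 41y_{Pike} − 0.5y_{Pike}².
∂π/∂y_{Pike} = 135 − 3y_{Pike} − y_{Kora} = 0, so y_{Pike} = 45 − (1/3)y_{Kora}.
For Kora: ∂π/∂y_{Kora} = 144 − 4y_{Kora} − y_{Pike} = 0 ⇒ y_{Kora} = 36 − 0.25y_{Pike}.
Substituting the second reaction function into the first: y_{Pike} = 45 − (1/3)(36 − 0.25y_{Pike}), which gives (11/12)y_{Pike} = 33 ⇒ y_{Pike} = 36.
Then y_{Kora} = 36 − 0.25·36 = 27.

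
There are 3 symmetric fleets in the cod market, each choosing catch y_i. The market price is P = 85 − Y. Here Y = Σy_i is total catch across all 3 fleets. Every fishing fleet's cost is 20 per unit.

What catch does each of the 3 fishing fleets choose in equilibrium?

A representative fishing fleet's profit is π_i = y_i(85 − Y) − 20y_i, with Y = y_i + Σ_{j≠i} y_j.
First-order condition: 65 − 2y_i − Σ_{j≠i} y_j = 0.
In a symmetric equilibrium every fishing fleet chooses the same y, so Σ_{j≠i} y_j = 2y. The condition becomes 65 − 4y = 0, giving y = 65/4 = 16.25.

16.25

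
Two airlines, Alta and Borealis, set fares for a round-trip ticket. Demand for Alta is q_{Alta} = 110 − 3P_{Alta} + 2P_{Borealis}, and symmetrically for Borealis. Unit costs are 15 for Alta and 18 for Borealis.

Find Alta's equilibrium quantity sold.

Alta's profit: π = (P_{Alta} − 15)(110 − 3P_{Alta} + 2P_{Borealis}).
∂π/∂P_{Alta} = 155 − 6P_{Alta} + 2P_{Borealis} = 0 ⇒ P_{Alta} = 155/6 + (1/3)P_{Borealis}.
Similarly P_{Borealis} = 82/3 + (1/3)P_{Alta}.
Substituting the second reaction function into the first: P_{Alta} = 155/6 + (1/3)(82/3 + (1/3)P_{Alta}), which gives (8/9)P_{Alta} = 629/18 ⇒ P_{Alta} = 39.3125.
Then P_{Borealis} = 82/3 + (1/3)·39.3125 = 40.4375.
q_{Alta} = 110 − 3·39.3125 + 2·40.4375 = 72.9375.

72.9375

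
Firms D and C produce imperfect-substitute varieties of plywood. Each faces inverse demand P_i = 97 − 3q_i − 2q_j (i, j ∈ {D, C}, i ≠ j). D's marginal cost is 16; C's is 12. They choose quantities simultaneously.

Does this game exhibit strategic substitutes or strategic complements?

strategic substitutes

Firm D's profit: π = q_D(97 − 3q_D − 2q_C) − 16q_D.
∂π/∂q_D = 81 − 6q_D − 2q_C = 0 ⇒ q_D = 13.5 − (1/3)q_C.
The best-response slope dq_D/dq_C = −1/3 < 0: the reaction function is downward-sloping, so the choices are strategic substitutes.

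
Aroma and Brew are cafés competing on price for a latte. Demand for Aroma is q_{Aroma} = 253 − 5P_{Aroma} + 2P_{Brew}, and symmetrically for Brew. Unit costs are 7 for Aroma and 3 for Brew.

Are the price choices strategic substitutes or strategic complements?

Aroma's profit: π = (P_{Aroma} − 7)(253 − 5P_{Aroma} + 2P_{Brew}).
∂π/∂P_{Aroma} = 288 − 10P_{Aroma} + 2P_{Brew} = 0 ⇒ P_{Aroma} = 28.8 + 0.2P_{Brew}.
The best-response slope dP_{Aroma}/dP_{Brew} = 0.2 > 0: the reaction function is upward-sloping, so the choices are strategic complements.

strategic complements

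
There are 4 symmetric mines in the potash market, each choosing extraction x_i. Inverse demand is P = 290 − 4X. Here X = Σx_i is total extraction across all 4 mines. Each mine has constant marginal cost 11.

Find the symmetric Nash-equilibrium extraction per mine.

A representative mine's profit is π_i = x_i(290 − 4X) − 11x_i, with X = x_i + Σ_{j≠i} x_j.
First-order condition: 279 − 8x_i − 4Σ_{j≠i} x_j = 0.
In a symmetric equilibrium every mine chooses the same x, so Σ_{j≠i} x_j = 3x. The condition becomes 279 − 20x = 0, giving x = 279/20 = 13.95.

13.95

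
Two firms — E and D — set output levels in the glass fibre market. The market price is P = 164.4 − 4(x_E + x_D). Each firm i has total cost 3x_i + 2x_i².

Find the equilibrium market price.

83.7

Firm E's profit: π = x_E(164.4 − 4(x_E + x_D)) − 3x_E − 2x_E².
∂π/∂x_E = 161.4 − 12x_E − 4x_D = 0, so x_E = 13.45 − (1/3)x_D.
Setting x_E = x_D in the reaction function: x_E = 13.45 − (1/3)x_E, so x_E = 13.45 / (4/3) = 10.0875.
Equilibrium price: P = 164.4 − 4·20.175 = 83.7.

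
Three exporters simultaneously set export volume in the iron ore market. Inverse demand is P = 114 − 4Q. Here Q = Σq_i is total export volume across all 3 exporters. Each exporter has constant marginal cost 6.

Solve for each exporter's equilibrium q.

6.75

A representative exporter's profit is π_i = q_i(114 − 4Q) − 6q_i, with Q = q_i + Σ_{j≠i} q_j.
First-order condition: 108 − 8q_i − 4Σ_{j≠i} q_j = 0.
In a symmetric equilibrium every exporter chooses the same q, so Σ_{j≠i} q_j = 2q. The condition becomes 108 − 16q = 0, giving q = 108/16 = 6.75.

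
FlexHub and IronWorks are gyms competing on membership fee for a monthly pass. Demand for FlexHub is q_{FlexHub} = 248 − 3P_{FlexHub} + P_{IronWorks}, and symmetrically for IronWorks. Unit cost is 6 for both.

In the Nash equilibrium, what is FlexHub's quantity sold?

141.6

FlexHub's profit: π = (P_{FlexHub} − 6)(248 − 3P_{FlexHub} + P_{IronWorks}).
∂π/∂P_{FlexHub} = 266 − 6P_{FlexHub} + P_{IronWorks} = 0 ⇒ P_{FlexHub} = 133/3 + (1/6)P_{IronWorks}.
Setting P_{FlexHub} = P_{IronWorks} in the reaction function: P_{FlexHub} = 133/3 + (1/6)P_{FlexHub}, so P_{FlexHub} = (133/3) / (5/6) = 53.2.
q_{FlexHub} = 248 − 3·53.2 + 53.2 = 141.6.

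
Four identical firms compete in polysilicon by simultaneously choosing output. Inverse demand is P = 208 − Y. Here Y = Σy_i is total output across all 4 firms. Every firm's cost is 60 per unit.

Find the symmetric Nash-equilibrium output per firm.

29.6

A representative firm's profit is π_i = y_i(208 − Y) − 60y_i, with Y = y_i + Σ_{j≠i} y_j.
First-order condition: 148 − 2y_i − Σ_{j≠i} y_j = 0.
In a symmetric equilibrium every firm chooses the same y, so Σ_{j≠i} y_j = 3y. The condition becomes 148 − 5y = 0, giving y = 148/5 = 29.6.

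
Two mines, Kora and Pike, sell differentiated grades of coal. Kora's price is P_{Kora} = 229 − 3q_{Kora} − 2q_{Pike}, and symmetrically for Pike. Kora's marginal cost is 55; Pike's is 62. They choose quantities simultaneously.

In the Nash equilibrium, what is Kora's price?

Mine Kora's profit: π = q_{Kora}(229 − 3q_{Kora} − 2q_{Pike}) − 55q_{Kora}.
∂π/∂q_{Kora} = 174 − 6q_{Kora} − 2q_{Pike} = 0 ⇒ q_{Kora} = 29 − (1/3)q_{Pike}.
Similarly q_{Pike} = 167/6 − (1/3)q_{Kora}.
Solving the two reaction functions simultaneously: (1 − (−1/3)(−1/3))q_{Kora} = 29 − (1/3)·(167/6), so (8/9)q_{Kora} = 355/18 and q_{Kora} = 22.1875.
Then q_{Pike} = 167/6 − (1/3)·22.1875 = 20.4375.
P_{Kora} = 229 − 3·22.1875 − 2·20.4375 = 121.5625.

121.5625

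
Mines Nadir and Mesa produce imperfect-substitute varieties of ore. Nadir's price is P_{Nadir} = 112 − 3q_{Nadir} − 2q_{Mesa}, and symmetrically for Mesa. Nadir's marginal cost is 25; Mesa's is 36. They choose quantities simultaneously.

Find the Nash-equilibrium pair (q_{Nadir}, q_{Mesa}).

Mine Nadir's profit: π = q_{Nadir}(112 − 3q_{Nadir} − 2q_{Mesa}) − 25q_{Nadir}.
∂π/∂q_{Nadir} = 87 − 6q_{Nadir} − 2q_{Mesa} = 0 ⇒ q_{Nadir} = 14.5 − (1/3)q_{Mesa}.
Similarly q_{Mesa} = 38/3 − (1/3)q_{Nadir}.
Substituting the second reaction function into the first: q_{Nadir} = 14.5 − (1/3)(38/3 − (1/3)q_{Nadir}), which gives (8/9)q_{Nadir} = 185/18 ⇒ q_{Nadir} = 11.5625.
Then q_{Mesa} = 38/3 − (1/3)·11.5625 = 8.8125.

11.5625, 8.8125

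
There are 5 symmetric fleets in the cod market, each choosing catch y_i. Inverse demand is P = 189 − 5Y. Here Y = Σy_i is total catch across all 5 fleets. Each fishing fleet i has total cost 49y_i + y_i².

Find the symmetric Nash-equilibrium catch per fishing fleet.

A representative fishing fleet's profit is π_i = y_i(189 − 5Y) − 49y_i − y_i², with Y = y_i + Σ_{j≠i} y_j.
First-order condition: 140 − 12y_i − 5Σ_{j≠i} y_j = 0.
Imposing symmetry (y_j = y for all j) turns Σ_{j≠i} y_j into 4y, so 140 = 32y and y = 4.375.

4.375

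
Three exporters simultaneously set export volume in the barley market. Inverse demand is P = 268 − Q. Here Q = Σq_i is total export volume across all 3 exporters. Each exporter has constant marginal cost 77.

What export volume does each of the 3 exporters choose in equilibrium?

47.75

A representative exporter's profit is π_i = q_i(268 − Q) − 77q_i, with Q = q_i + Σ_{j≠i} q_j.
First-order condition: 191 − 2q_i − Σ_{j≠i} q_j = 0.
In a symmetric equilibrium every exporter chooses the same q, so Σ_{j≠i} q_j = 2q. The condition becomes 191 − 4q = 0, giving q = 191/4 = 47.75.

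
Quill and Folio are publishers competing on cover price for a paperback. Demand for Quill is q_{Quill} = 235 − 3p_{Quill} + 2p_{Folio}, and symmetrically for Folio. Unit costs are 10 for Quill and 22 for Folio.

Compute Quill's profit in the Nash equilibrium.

10266.75

Quill's profit: π = (p_{Quill} − 10)(235 − 3p_{Quill} + 2p_{Folio}).
∂π/∂p_{Quill} = 265 − 6p_{Quill} + 2p_{Folio} = 0 ⇒ p_{Quill} = 265/6 + (1/3)p_{Folio}.
Similarly p_{Folio} = 301/6 + (1/3)p_{Quill}.
Substituting the second reaction function into the first: p_{Quill} = 265/6 + (1/3)(301/6 + (1/3)p_{Quill}), which gives (8/9)p_{Quill} = 548/9 ⇒ p_{Quill} = 68.5.
Then p_{Folio} = 301/6 + (1/3)·68.5 = 73.
q_{Quill} = 235 − 3·68.5 + 2·73 = 175.5.
Profit = (68.5 − 10)·175.5 = 10266.75.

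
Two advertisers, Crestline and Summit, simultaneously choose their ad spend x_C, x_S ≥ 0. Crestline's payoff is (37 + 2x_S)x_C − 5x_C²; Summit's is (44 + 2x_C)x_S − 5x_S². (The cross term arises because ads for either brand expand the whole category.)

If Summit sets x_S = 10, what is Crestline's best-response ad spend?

Expanding Crestline's payoff: 37x_C + 2x_Sx_C − 5x_C².
∂π/∂x_C = 37 + 2x_S − 10x_C = 0, so x_C = 3.7 + 0.2x_S.
At x_S = 10: x_C = 3.7 + 0.2·10 = 5.7.

5.7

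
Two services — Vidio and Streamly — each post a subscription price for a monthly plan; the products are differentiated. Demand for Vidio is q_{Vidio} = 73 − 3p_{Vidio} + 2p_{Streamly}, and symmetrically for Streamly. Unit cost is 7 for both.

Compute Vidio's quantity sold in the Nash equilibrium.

Vidio's profit: π = (p_{Vidio} − 7)(73 − 3p_{Vidio} + 2p_{Streamly}).
∂π/∂p_{Vidio} = 94 − 6p_{Vidio} + 2p_{Streamly} = 0 ⇒ p_{Vidio} = 47/3 + (1/3)p_{Streamly}.
Setting p_{Vidio} = p_{Streamly} in the reaction function: p_{Vidio} = 47/3 + (1/3)p_{Vidio}, so p_{Vidio} = (47/3) / (2/3) = 23.5.
q_{Vidio} = 73 − 3·23.5 + 2·23.5 = 49.5.

49.5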